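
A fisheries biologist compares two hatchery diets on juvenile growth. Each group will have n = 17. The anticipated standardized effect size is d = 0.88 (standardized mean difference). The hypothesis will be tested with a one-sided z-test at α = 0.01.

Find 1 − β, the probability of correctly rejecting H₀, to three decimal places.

Noncentrality parameter: λ = d·√(n/2) = 0.88 × √(17/2) = 2.5656
Critical value for a one-sided test at α = 0.01: z_α = 2.326.
Power = P(Z > 2.326 − λ) = Φ(0.239) = 0.5946.

Power ≈ 0.595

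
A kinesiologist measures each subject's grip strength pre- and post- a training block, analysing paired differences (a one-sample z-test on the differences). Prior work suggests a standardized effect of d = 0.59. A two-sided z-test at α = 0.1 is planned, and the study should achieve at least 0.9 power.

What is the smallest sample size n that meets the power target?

Set Φ(δ − 1.645) = 0.9; then δ − 1.645 = Φ⁻¹(0.9) = 1.282, giving δ = 2.926.
(The Φ(−δ − z_{α/2}) term is vanishingly small for δ > 0 and is dropped in the standard sample-size formula.)
δ = d·√n ⇒ n = (δ/d)² = (2.926 / 0.59)² = 24.60.
Rounding up, n = 25.

n = 25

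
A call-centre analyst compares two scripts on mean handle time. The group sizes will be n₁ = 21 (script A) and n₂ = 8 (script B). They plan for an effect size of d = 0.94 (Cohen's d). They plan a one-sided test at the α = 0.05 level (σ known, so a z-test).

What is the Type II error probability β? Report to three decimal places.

Noncentrality parameter: δ = d / √(1/n₁ + 1/n₂) = 0.94 / √(1/21 + 1/8) = 2.2625
One-sided α = 0.05 → critical value z_{0.05} = 1.645.
Power = P(Z > 1.645 − δ) = Φ(0.618) = 0.7316.
Type II error: β = 1 − power = 1 − 0.7316 = 0.2684.

β ≈ 0.268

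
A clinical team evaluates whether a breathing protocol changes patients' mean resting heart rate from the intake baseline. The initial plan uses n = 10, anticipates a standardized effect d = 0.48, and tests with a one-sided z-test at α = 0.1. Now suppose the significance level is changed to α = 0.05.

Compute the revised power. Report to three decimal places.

δ = d·√n = 0.48 × √10 = 1.5179 (unchanged). New critical value: z_{0.05} = 1.645.
Revised power = P(Z > 1.645 − δ) = Φ(-0.127) = 0.4495.

Power ≈ 0.449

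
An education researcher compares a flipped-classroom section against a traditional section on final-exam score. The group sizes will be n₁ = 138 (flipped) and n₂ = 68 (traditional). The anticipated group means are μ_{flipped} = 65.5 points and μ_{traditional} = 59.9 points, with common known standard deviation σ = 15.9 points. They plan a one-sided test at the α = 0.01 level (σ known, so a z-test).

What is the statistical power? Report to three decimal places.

Power ≈ 0.520

Standardized effect: d = |μ_{flipped} − μ_{traditional}| / σ = |65.5 − 59.9| / 15.9 = 0.3522
Noncentrality parameter: δ = d / √(1/n₁ + 1/n₂) = 0.3522 / √(1/138 + 1/68) = 2.3771
One-sided α = 0.01 → critical value z_{0.01} = 2.326.
Power = Φ(δ − 2.326) = Φ(0.051) = 0.5202.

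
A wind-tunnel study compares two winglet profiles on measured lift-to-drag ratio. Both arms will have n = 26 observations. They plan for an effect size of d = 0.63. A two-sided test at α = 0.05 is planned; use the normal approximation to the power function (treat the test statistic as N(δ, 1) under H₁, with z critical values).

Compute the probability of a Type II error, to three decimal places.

β ≈ 0.378

Noncentrality parameter: δ = d·√(n/2) = 0.63 × √(26/2) = 2.2715
Two-sided α = 0.05 → critical value z_{0.025} = 1.960.
Power = Φ(δ − 1.960) + Φ(−δ − 1.960) = Φ(0.312) + Φ(-4.231) = 0.6223 + 0.0000 = 0.6223.
Type II error: β = 1 − power = 1 − 0.6223 = 0.3777.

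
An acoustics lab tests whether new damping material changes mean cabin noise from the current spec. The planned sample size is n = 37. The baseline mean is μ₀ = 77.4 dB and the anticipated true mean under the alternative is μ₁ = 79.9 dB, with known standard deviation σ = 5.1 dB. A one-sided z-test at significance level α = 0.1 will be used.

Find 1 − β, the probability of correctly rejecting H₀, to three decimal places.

Power ≈ 0.955

Standardized effect: d = |μ₁ − μ₀| / σ = |79.9 − 77.4| / 5.1 = 0.4902
Noncentrality parameter: δ = d·√n = 0.4902 × √37 = 2.9817
Critical value for a one-sided test at α = 0.1: z_α = 1.282.
Power = P(Z > 1.282 − δ) = Φ(1.700) = 0.9555.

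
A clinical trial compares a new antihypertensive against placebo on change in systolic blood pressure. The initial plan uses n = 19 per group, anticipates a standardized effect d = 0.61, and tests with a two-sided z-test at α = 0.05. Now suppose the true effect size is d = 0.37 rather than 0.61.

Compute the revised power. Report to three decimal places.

With d = 0.37: δ = d·√(n/2) = 0.37 × √(19/2) = 1.1404. Critical value z_{0.025} = 1.960.
Revised power = Φ(δ − 1.960) + Φ(−δ − 1.960) = Φ(-0.820) + Φ(-3.100) = 0.2062 + 0.0010 = 0.2072.

Power ≈ 0.207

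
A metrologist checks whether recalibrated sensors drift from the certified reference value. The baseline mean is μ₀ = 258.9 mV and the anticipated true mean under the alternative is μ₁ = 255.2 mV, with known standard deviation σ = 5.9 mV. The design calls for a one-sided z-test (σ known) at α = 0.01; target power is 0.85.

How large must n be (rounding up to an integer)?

n = 29

Standardized effect: d = |μ₁ − μ₀| / σ = |255.2 − 258.9| / 5.9 = 0.6271
Set Φ(δ − 2.326) = 0.85; then δ − 2.326 = Φ⁻¹(0.85) = 1.036, giving δ = 3.363.
δ = d·√n ⇒ n = (δ/d)² = (3.363 / 0.6271)² = 28.75.
Round up to the next whole unit.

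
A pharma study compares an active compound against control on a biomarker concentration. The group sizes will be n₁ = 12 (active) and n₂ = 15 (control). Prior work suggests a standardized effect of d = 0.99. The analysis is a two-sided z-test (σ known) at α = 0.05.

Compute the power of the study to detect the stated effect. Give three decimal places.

Noncentrality parameter: δ = d / √(1/n₁ + 1/n₂) = 0.99 / √(1/12 + 1/15) = 2.5562
Critical value for a two-sided test at α = 0.05: z_{α/2} = 1.960.
Power = Φ(δ − 1.960) + Φ(−δ − 1.960) = Φ(0.596) + Φ(-4.516) = 0.7245 + 0.0000 = 0.7245.

Power ≈ 0.724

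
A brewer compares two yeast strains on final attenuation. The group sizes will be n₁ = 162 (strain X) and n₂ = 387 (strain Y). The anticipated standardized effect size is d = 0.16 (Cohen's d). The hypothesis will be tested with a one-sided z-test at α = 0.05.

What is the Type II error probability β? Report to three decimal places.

β ≈ 0.474

Noncentrality parameter: δ = d / √(1/n₁ + 1/n₂) = 0.16 / √(1/162 + 1/387) = 1.7098
One-sided α = 0.05 → critical value z_{0.05} = 1.645.
Power = Φ(δ − 1.645) = Φ(0.065) = 0.5259.
Type II error: β = 1 − power = 1 − 0.5259 = 0.4741.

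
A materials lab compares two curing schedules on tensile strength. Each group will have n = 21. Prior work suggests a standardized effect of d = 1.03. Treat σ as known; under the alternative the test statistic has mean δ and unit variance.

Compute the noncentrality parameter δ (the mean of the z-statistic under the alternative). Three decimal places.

δ ≈ 3.338

δ = d·√(n/2) = 1.03 × √(21/2) = 3.3376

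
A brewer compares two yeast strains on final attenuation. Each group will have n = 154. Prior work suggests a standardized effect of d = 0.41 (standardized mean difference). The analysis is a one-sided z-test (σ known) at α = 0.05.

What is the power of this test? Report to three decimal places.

Noncentrality parameter: δ = d·√(n/2) = 0.41 × √(154/2) = 3.5977
Critical value for a one-sided test at α = 0.05: z_α = 1.645.
Power = P(Z > 1.645 − δ) = Φ(1.953) = 0.9746.

Power ≈ 0.975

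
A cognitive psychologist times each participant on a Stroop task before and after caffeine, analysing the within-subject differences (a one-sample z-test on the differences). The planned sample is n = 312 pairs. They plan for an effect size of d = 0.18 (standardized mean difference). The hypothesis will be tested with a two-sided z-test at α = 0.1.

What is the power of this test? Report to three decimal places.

Power ≈ 0.938

Noncentrality parameter: δ = d·√n = 0.18 × √312 = 3.1794
Two-sided α = 0.1 → critical value z_{0.05} = 1.645.
Power = Φ(δ − 1.645) + Φ(−δ − 1.645) = Φ(1.535) + Φ(-4.824) = 0.9376 + 0.0000 = 0.9376.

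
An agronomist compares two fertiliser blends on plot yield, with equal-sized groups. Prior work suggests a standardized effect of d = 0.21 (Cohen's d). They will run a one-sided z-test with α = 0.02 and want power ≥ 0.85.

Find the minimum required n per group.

Set Φ(δ − 2.054) = 0.85; then δ − 2.054 = Φ⁻¹(0.85) = 1.036, giving δ = 3.090.
δ = d·√(n/2) ⇒ n = 2(δ/d)² = 2 × (3.090 / 0.21)² = 433.07.
Round up to the next whole unit.

n = 434 per group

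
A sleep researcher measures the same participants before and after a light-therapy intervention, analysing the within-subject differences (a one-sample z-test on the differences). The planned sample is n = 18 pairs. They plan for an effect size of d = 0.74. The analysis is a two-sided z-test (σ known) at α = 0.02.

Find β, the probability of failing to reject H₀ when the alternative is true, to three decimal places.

β ≈ 0.208

Noncentrality parameter: δ = d·√n = 0.74 × √18 = 3.1396
Critical value for a two-sided test at α = 0.02: z_{α/2} = 2.326.
Power = Φ(δ − 2.326) + Φ(−δ − 2.326) = Φ(0.813) + Φ(-5.466) = 0.7920 + 0.0000 = 0.7920.
Type II error: β = 1 − power = 1 − 0.7920 = 0.2080.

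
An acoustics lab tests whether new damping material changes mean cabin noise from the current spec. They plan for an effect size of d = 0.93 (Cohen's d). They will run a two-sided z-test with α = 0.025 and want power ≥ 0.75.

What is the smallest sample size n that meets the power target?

n = 10

Set Φ(δ − 2.241) = 0.75; then δ − 2.241 = Φ⁻¹(0.75) = 0.674, giving δ = 2.916.
(The Φ(−δ − z_{α/2}) term is vanishingly small for δ > 0 and is dropped in the standard sample-size formula.)
δ = d·√n ⇒ n = (δ/d)² = (2.916 / 0.93)² = 9.83.
Rounding up, n = 10.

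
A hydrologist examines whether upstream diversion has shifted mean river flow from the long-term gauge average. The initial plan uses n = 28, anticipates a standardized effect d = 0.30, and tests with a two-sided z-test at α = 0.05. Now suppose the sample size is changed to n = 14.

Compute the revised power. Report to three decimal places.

With n = 14: δ = d·√n = 0.30 × √14 = 1.1225. Critical value z_{0.025} = 1.960.
Revised power = Φ(δ − 1.960) + Φ(−δ − 1.960) = Φ(-0.837) + Φ(-3.082) = 0.2012 + 0.0010 = 0.2022.

Power ≈ 0.202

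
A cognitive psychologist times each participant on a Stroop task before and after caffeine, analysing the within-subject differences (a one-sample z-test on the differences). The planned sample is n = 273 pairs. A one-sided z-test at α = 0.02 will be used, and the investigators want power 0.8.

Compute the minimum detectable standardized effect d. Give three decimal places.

d ≈ 0.175

Need Φ(δ − 2.054) = 0.8, so δ = 2.054 + 0.842 = 2.895.
δ = d·√n ⇒ d = δ/√n = 2.895/√273 = 0.1752.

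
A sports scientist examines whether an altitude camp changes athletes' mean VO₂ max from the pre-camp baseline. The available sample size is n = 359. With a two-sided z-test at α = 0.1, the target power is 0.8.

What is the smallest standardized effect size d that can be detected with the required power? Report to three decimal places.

d ≈ 0.131

Need Φ(δ − 1.645) = 0.8, so δ = 1.645 + 0.842 = 2.486.
(The second rejection-region term Φ(−δ − z_{α/2}) is negligible and dropped.)
δ = d·√n ⇒ d = δ/√n = 2.486/√359 = 0.1312.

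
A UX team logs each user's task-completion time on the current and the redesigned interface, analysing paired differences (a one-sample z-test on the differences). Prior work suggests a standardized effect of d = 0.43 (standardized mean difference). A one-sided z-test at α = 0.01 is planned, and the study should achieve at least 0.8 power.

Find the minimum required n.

Set Φ(δ − 2.326) = 0.8; then δ − 2.326 = Φ⁻¹(0.8) = 0.842, giving δ = 3.168.
δ = d·√n ⇒ n = (δ/d)² = (3.168 / 0.43)² = 54.28.
Rounding up, n = 55.

n = 55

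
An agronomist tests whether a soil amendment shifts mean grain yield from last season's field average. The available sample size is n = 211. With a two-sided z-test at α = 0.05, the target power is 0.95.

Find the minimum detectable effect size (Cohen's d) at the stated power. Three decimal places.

Required noncentrality: δ = z_{0.025} + z_{0.05} = 1.960 + 1.645 = 3.605.
(Lower-tail contribution to power is negligible for δ > 0.)
δ = d·√n ⇒ d = δ/√n = 3.605/√211 = 0.2482.

d ≈ 0.248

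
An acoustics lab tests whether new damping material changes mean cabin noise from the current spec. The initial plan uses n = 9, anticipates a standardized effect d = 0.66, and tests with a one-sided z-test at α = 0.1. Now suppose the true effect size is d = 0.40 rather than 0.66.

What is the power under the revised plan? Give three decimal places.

Power ≈ 0.468

With d = 0.40: δ = d·√n = 0.40 × √9 = 1.2000. Critical value z_{0.1} = 1.282.
Revised power = Φ(δ − 1.282) = Φ(-0.082) = 0.4675.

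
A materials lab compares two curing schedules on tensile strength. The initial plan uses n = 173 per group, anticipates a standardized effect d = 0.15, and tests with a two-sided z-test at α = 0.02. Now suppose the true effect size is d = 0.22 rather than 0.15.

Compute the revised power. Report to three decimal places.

With d = 0.22: δ = d·√(n/2) = 0.22 × √(173/2) = 2.0461. Critical value z_{0.01} = 2.326.
Revised power = Φ(δ − 2.326) + Φ(−δ − 2.326) = Φ(-0.280) + Φ(-4.372) = 0.3897 + 0.0000 = 0.3897.

Power ≈ 0.390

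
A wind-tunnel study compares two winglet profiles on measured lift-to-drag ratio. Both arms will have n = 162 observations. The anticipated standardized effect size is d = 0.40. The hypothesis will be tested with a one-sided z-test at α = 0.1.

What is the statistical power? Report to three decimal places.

Noncentrality parameter: δ = d·√(n/2) = 0.40 × √(162/2) = 3.6000
Critical value for a one-sided test at α = 0.1: z_α = 1.282.
Power = P(Z > 1.282 − δ) = Φ(2.318) = 0.9898.

Power ≈ 0.990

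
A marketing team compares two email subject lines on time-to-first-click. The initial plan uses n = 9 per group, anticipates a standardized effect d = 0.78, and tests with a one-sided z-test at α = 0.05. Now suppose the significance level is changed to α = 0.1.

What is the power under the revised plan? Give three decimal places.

Power ≈ 0.645

δ = d·√(n/2) = 0.78 × √(9/2) = 1.6546 (unchanged). New critical value: z_{0.1} = 1.282.
Revised power = Φ(δ − 1.282) = Φ(0.373) = 0.6455.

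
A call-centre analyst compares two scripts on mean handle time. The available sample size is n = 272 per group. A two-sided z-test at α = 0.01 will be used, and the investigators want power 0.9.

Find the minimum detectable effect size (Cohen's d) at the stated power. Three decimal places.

d ≈ 0.331

Need Φ(δ − 2.576) = 0.9, so δ = 2.576 + 1.282 = 3.857.
(Lower-tail contribution to power is negligible for δ > 0.)
δ = d·√(n/2) ⇒ d = δ/√(n/2) = 3.857/√(272/2) = 0.3308.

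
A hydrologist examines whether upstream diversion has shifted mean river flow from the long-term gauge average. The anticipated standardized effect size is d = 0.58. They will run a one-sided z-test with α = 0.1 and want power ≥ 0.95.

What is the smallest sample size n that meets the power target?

n = 26

For power 0.95 need Φ(δ − z_{0.1}) = 0.95, so δ = z_{0.1} + z_{0.05} = 1.282 + 1.645 = 2.926.
δ = d·√n ⇒ n = (δ/d)² = (2.926 / 0.58)² = 25.46.
Round up to the next whole unit.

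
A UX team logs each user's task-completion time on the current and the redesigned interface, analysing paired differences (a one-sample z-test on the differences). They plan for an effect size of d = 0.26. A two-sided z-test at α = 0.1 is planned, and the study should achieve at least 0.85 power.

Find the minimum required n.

For power 0.85 need Φ(δ − z_{0.05}) = 0.85, so δ = z_{0.05} + z_{0.15} = 1.645 + 1.036 = 2.681.
(The Φ(−δ − z_{α/2}) term is vanishingly small for δ > 0 and is dropped in the standard sample-size formula.)
δ = d·√n ⇒ n = (δ/d)² = (2.681 / 0.26)² = 106.35.
Rounding up, n = 107.

n = 107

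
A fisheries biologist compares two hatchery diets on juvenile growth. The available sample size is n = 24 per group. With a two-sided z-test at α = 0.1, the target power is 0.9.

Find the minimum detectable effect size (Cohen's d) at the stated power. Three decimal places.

d ≈ 0.845

Need Φ(δ − 1.645) = 0.9, so δ = 1.645 + 1.282 = 2.926.
(Lower-tail contribution to power is negligible for δ > 0.)
δ = d·√(n/2) ⇒ d = δ/√(n/2) = 2.926/√(24/2) = 0.8448.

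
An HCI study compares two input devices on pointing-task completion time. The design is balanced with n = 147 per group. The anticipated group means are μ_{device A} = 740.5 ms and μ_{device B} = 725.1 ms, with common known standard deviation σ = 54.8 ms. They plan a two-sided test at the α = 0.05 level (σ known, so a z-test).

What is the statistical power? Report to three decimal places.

Standardized effect: d = |μ_{device A} − μ_{device B}| / σ = |740.5 − 725.1| / 54.8 = 0.2810
Noncentrality parameter: δ = d·√(n/2) = 0.2810 × √(147/2) = 2.4093
Two-sided α = 0.05 → critical value z_{0.025} = 1.960.
Power = Φ(δ − 1.960) + Φ(−δ − 1.960) = Φ(0.449) + Φ(-4.369) = 0.6734 + 0.0000 = 0.6734.

Power ≈ 0.673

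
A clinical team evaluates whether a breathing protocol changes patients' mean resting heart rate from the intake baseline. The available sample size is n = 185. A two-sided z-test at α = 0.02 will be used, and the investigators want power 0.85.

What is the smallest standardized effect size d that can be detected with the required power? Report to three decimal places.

Required noncentrality: δ = z_{0.01} + z_{0.15} = 2.326 + 1.036 = 3.363.
(Lower-tail contribution to power is negligible for δ > 0.)
δ = d·√n ⇒ d = δ/√n = 3.363/√185 = 0.2472.

d ≈ 0.247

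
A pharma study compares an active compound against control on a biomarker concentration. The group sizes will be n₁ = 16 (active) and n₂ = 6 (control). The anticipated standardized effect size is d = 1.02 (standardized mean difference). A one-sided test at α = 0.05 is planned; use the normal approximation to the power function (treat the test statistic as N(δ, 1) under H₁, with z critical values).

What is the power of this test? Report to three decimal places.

Power ≈ 0.686

Noncentrality parameter: λ = d / √(1/n₁ + 1/n₂) = 1.02 / √(1/16 + 1/6) = 2.1307
Critical value for a one-sided test at α = 0.05: z_α = 1.645.
Power = P(Z > 1.645 − λ) = Φ(0.486) = 0.6865.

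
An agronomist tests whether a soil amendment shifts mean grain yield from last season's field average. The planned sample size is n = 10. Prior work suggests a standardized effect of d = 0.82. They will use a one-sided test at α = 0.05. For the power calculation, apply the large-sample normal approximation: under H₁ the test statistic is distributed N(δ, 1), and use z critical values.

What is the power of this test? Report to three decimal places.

Noncentrality parameter: δ = d·√n = 0.82 × √10 = 2.5931
Critical value for a one-sided test at α = 0.05: z_α = 1.645.
Power = P(Z > 1.645 − δ) = Φ(0.948) = 0.8285.

Power ≈ 0.828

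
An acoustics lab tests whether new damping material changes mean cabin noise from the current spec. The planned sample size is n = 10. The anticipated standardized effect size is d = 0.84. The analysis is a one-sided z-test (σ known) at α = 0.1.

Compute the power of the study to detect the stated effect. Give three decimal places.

Noncentrality parameter: δ = d·√n = 0.84 × √10 = 2.6563
Critical value for a one-sided test at α = 0.1: z_α = 1.282.
Power = Φ(δ − 1.282) = Φ(1.375) = 0.9154.

Power ≈ 0.915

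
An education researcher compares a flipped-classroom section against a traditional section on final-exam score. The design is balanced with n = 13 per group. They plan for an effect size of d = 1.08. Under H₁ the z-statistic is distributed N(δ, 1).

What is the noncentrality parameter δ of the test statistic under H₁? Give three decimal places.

δ ≈ 2.753

The noncentrality parameter scales effect size by the design's sample-size factor: δ = d·√(n/2) = 1.08 × √(13/2) = 2.7535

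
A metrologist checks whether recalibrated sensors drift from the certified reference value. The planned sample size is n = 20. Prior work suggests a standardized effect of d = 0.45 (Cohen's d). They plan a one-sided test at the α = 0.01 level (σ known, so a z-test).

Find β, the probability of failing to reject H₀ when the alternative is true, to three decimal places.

Noncentrality parameter: δ = d·√n = 0.45 × √20 = 2.0125
Critical value for a one-sided test at α = 0.01: z_α = 2.326.
Power = P(Z > 2.326 − δ) = Φ(-0.314) = 0.3768.
Type II error: β = 1 − power = 1 − 0.3768 = 0.6232.

β ≈ 0.623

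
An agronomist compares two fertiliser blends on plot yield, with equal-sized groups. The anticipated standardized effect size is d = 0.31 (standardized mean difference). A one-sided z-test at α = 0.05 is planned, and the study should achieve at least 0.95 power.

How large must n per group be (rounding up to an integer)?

n = 226 per group

Set Φ(δ − 1.645) = 0.95; then δ − 1.645 = Φ⁻¹(0.95) = 1.645, giving δ = 3.290.
δ = d·√(n/2) ⇒ n = 2(δ/d)² = 2 × (3.290 / 0.31)² = 225.23.
Rounding up, n = 226 per group.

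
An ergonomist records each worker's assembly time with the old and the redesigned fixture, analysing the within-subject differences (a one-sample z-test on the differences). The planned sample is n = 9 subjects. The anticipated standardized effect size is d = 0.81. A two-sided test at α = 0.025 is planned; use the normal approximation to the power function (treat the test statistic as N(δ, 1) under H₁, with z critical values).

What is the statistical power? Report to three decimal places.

Noncentrality parameter: δ = d·√n = 0.81 × √9 = 2.4300
Two-sided α = 0.025 → critical value z_{0.0125} = 2.241.
Power = Φ(δ − 2.241) + Φ(−δ − 2.241) = Φ(0.189) + Φ(-4.671) = 0.5748 + 0.0000 = 0.5748.

Power ≈ 0.575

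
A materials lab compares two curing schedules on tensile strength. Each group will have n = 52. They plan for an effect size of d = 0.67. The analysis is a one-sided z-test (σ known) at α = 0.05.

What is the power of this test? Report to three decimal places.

Noncentrality parameter: δ = d·√(n/2) = 0.67 × √(52/2) = 3.4163
Critical value for a one-sided test at α = 0.05: z_α = 1.645.
Power = P(Z > 1.645 − δ) = Φ(1.771) = 0.9618.

Power ≈ 0.962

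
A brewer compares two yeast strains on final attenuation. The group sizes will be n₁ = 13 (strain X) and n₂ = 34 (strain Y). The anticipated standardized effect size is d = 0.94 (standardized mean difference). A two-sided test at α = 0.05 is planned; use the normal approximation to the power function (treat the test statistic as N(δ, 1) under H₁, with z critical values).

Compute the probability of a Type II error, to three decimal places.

β ≈ 0.178

Noncentrality parameter: λ = d / √(1/n₁ + 1/n₂) = 0.94 / √(1/13 + 1/34) = 2.8826
Critical value for a two-sided test at α = 0.05: z_{α/2} = 1.960.
Power = Φ(λ − 1.960) + Φ(−λ − 1.960) = Φ(0.923) + Φ(-4.843) = 0.8219 + 0.0000 = 0.8219.
Type II error: β = 1 − power = 1 − 0.8219 = 0.1781.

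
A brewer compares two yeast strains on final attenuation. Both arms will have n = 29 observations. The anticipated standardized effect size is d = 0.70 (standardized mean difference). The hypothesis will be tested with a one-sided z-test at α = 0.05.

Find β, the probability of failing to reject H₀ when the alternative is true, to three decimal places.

Noncentrality parameter: δ = d·√(n/2) = 0.70 × √(29/2) = 2.6655
Critical value for a one-sided test at α = 0.05: z_α = 1.645.
Power = P(Z > 1.645 − δ) = Φ(1.021) = 0.8463.
Type II error: β = 1 − power = 1 − 0.8463 = 0.1537.

β ≈ 0.154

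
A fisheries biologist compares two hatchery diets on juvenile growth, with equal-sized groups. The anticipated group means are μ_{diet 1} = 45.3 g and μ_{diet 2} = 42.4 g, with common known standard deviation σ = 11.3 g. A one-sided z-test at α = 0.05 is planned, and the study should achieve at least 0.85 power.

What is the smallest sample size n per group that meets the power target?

n = 219 per group

Standardized effect: d = |μ_{diet 1} − μ_{diet 2}| / σ = |45.3 − 42.4| / 11.3 = 0.2566
Set Φ(δ − 1.645) = 0.85; then δ − 1.645 = Φ⁻¹(0.85) = 1.036, giving δ = 2.681.
δ = d·√(n/2) ⇒ n = 2(δ/d)² = 2 × (2.681 / 0.2566)² = 218.31.
Rounding up, n = 219 per group.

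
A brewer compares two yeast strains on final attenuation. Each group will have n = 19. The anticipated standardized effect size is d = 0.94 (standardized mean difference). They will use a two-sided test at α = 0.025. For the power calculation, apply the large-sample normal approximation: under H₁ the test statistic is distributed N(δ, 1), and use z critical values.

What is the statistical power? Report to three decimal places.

Power ≈ 0.744

Noncentrality parameter: δ = d·√(n/2) = 0.94 × √(19/2) = 2.8973
Two-sided α = 0.025 → critical value z_{0.0125} = 2.241.
Power = Φ(δ − 2.241) + Φ(−δ − 2.241) = Φ(0.656) + Φ(-5.139) = 0.7440 + 0.0000 = 0.7440.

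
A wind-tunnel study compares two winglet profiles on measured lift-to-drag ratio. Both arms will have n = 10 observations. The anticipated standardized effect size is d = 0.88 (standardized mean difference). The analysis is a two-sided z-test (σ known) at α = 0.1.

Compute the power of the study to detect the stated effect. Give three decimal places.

Power ≈ 0.627

Noncentrality parameter: λ = d·√(n/2) = 0.88 × √(10/2) = 1.9677
Critical value for a two-sided test at α = 0.1: z_{α/2} = 1.645.
Power = Φ(λ − 1.645) + Φ(−λ − 1.645) = Φ(0.323) + Φ(-3.613) = 0.6266 + 0.0002 = 0.6268.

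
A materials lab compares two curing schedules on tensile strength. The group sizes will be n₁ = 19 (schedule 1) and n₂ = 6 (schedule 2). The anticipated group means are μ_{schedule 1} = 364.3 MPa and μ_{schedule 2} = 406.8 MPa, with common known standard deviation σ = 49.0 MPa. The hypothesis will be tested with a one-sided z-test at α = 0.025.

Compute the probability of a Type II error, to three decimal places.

β ≈ 0.543

Standardized effect: d = |μ_{schedule 1} − μ_{schedule 2}| / σ = |364.3 − 406.8| / 49.0 = 0.8673
Noncentrality parameter: δ = d / √(1/n₁ + 1/n₂) = 0.8673 / √(1/19 + 1/6) = 1.8521
Critical value for a one-sided test at α = 0.025: z_α = 1.960.
Power = Φ(δ − 1.960) = Φ(-0.108) = 0.4571.
Type II error: β = 1 − power = 1 − 0.4571 = 0.5429.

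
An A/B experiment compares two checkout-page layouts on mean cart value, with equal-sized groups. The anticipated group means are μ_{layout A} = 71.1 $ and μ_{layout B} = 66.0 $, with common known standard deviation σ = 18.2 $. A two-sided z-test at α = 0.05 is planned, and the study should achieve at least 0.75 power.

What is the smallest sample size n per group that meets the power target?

n = 177 per group

Standardized effect: d = |μ_{layout A} − μ_{layout B}| / σ = |71.1 − 66.0| / 18.2 = 0.2802
For power 0.75 need Φ(δ − z_{0.025}) = 0.75, so δ = z_{0.025} + z_{0.25} = 1.960 + 0.674 = 2.634.
(Ignoring the negligible lower-tail rejection probability gives the usual closed-form inversion.)
δ = d·√(n/2) ⇒ n = 2(δ/d)² = 2 × (2.634 / 0.2802)² = 176.77.
Round up to the next whole unit.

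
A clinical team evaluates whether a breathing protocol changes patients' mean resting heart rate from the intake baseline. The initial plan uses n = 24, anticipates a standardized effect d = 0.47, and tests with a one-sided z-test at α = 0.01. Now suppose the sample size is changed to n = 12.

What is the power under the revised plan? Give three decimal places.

With n = 12: δ = d·√n = 0.47 × √12 = 1.6281. Critical value z_{0.01} = 2.326.
Revised power = Φ(δ − 2.326) = Φ(-0.698) = 0.2425.

Power ≈ 0.243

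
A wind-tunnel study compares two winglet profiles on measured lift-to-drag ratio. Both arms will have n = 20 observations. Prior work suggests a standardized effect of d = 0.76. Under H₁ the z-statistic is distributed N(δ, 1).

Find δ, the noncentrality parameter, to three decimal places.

δ = d·√(n/2) = 0.76 × √(20/2) = 2.4033

δ ≈ 2.403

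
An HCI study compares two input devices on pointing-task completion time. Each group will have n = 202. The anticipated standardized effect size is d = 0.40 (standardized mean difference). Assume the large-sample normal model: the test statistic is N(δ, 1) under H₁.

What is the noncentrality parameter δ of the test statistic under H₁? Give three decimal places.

δ ≈ 4.020

δ = d·√(n/2) = 0.40 × √(202/2) = 4.0200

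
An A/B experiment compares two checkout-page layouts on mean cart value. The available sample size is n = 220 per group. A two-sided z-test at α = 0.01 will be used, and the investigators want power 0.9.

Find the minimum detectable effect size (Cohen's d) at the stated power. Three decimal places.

Need Φ(δ − 2.576) = 0.9, so δ = 2.576 + 1.282 = 3.857.
(The second rejection-region term Φ(−δ − z_{α/2}) is negligible and dropped.)
δ = d·√(n/2) ⇒ d = δ/√(n/2) = 3.857/√(220/2) = 0.3678.

d ≈ 0.368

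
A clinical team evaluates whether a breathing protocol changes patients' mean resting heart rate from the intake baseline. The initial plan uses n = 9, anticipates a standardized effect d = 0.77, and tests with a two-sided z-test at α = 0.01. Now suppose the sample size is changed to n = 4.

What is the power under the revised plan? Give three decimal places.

Power ≈ 0.150

With n = 4: δ = d·√n = 0.77 × √4 = 1.5400. Critical value z_{0.005} = 2.576.
Revised power = Φ(δ − 2.576) + Φ(−δ − 2.576) = Φ(-1.036) + Φ(-4.116) = 0.1501 + 0.0000 = 0.1502.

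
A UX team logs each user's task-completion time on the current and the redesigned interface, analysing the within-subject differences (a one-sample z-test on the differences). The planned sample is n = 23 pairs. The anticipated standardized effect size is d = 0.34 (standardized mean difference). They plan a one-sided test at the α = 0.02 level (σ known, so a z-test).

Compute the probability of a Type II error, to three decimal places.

β ≈ 0.664

Noncentrality parameter: δ = d·√n = 0.34 × √23 = 1.6306
Critical value for a one-sided test at α = 0.02: z_α = 2.054.
Power = Φ(δ − 2.054) = Φ(-0.423) = 0.3361.
Type II error: β = 1 − power = 1 − 0.3361 = 0.6639.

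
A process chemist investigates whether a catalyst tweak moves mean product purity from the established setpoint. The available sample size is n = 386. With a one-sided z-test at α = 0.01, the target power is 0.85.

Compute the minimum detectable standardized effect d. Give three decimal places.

d ≈ 0.171

Required noncentrality: δ = z_{0.01} + z_{0.15} = 2.326 + 1.036 = 3.363.
δ = d·√n ⇒ d = δ/√n = 3.363/√386 = 0.1712.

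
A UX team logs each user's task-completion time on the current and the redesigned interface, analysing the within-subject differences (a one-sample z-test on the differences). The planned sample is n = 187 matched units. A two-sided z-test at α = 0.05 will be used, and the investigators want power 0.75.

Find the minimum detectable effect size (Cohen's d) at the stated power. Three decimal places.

d ≈ 0.193

Need Φ(δ − 1.960) = 0.75, so δ = 1.960 + 0.674 = 2.634.
(The second rejection-region term Φ(−δ − z_{α/2}) is negligible and dropped.)
δ = d·√n ⇒ d = δ/√n = 2.634/√187 = 0.1927.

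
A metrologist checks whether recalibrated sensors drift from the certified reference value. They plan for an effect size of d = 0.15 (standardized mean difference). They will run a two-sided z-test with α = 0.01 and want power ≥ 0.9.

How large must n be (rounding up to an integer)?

n = 662

For power 0.9 need Φ(δ − z_{0.005}) = 0.9, so δ = z_{0.005} + z_{0.10} = 2.576 + 1.282 = 3.857.
(For δ > 0 the lower-tail rejection region contributes negligibly to power, so the one-term inversion is standard.)
δ = d·√n ⇒ n = (δ/d)² = (3.857 / 0.15)² = 661.31.
Round up to the next whole unit.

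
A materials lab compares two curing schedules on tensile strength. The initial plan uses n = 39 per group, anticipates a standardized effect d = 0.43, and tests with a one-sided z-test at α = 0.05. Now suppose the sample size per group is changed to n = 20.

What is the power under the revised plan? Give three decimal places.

With n = 20 per group: δ = d·√(n/2) = 0.43 × √(20/2) = 1.3598. Critical value z_{0.05} = 1.645.
Revised power = Φ(δ − 1.645) = Φ(-0.285) = 0.3878.

Power ≈ 0.388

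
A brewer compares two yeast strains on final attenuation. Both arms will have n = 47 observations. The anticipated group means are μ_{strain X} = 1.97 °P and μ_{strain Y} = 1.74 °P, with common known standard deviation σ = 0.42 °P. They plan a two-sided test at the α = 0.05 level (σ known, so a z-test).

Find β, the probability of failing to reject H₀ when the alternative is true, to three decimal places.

β ≈ 0.244

Standardized effect: d = |μ_{strain X} − μ_{strain Y}| / σ = |1.97 − 1.74| / 0.42 = 0.5476
Noncentrality parameter: δ = d·√(n/2) = 0.5476 × √(47/2) = 2.6547
Critical value for a two-sided test at α = 0.05: z_{α/2} = 1.960.
Power = Φ(δ − 1.960) + Φ(−δ − 1.960) = Φ(0.695) + Φ(-4.615) = 0.7564 + 0.0000 = 0.7564.
Type II error: β = 1 − power = 1 − 0.7564 = 0.2436.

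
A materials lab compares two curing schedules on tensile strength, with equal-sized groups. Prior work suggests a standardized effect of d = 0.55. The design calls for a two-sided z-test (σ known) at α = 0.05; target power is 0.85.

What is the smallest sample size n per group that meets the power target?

For power 0.85 need Φ(δ − z_{0.025}) = 0.85, so δ = z_{0.025} + z_{0.15} = 1.960 + 1.036 = 2.996.
(The Φ(−δ − z_{α/2}) term is vanishingly small for δ > 0 and is dropped in the standard sample-size formula.)
δ = d·√(n/2) ⇒ n = 2(δ/d)² = 2 × (2.996 / 0.55)² = 59.36.
Rounding up, n = 60 per group.

n = 60 per group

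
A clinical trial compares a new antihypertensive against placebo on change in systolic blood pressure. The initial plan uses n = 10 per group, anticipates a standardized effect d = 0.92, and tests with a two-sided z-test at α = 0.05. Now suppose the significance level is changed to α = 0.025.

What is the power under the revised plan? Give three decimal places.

Power ≈ 0.427

δ = d·√(n/2) = 0.92 × √(10/2) = 2.0572 (unchanged). New critical value: z_{0.0125} = 2.241.
Revised power = Φ(δ − 2.241) + Φ(−δ − 2.241) = Φ(-0.184) + Φ(-4.299) = 0.4269 + 0.0000 = 0.4269.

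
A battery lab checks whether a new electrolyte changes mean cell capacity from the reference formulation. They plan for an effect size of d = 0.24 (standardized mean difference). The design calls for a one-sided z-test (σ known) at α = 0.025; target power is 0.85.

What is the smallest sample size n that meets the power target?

n = 156

For power 0.85 need Φ(δ − z_{0.025}) = 0.85, so δ = z_{0.025} + z_{0.15} = 1.960 + 1.036 = 2.996.
δ = d·√n ⇒ n = (δ/d)² = (2.996 / 0.24)² = 155.87.
Round up to the next whole unit.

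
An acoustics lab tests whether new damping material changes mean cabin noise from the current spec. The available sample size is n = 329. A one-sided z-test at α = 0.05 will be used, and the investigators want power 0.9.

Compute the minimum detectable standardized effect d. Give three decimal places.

Need Φ(δ − 1.645) = 0.9, so δ = 1.645 + 1.282 = 2.926.
δ = d·√n ⇒ d = δ/√n = 2.926/√329 = 0.1613.

d ≈ 0.161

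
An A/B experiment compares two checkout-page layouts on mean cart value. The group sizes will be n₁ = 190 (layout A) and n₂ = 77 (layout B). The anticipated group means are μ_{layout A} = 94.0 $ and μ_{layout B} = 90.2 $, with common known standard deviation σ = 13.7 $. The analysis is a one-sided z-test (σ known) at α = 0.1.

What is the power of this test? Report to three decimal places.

Power ≈ 0.780

Standardized effect: d = |μ_{layout A} − μ_{layout B}| / σ = |94.0 − 90.2| / 13.7 = 0.2774
Noncentrality parameter: δ = d / √(1/n₁ + 1/n₂) = 0.2774 / √(1/190 + 1/77) = 2.0532
Critical value for a one-sided test at α = 0.1: z_α = 1.282.
Power = P(Z > 1.282 − δ) = Φ(0.772) = 0.7798.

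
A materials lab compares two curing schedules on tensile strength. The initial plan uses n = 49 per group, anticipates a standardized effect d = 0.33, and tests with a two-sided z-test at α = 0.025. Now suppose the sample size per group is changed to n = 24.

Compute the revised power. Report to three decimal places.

Power ≈ 0.136

With n = 24 per group: δ = d·√(n/2) = 0.33 × √(24/2) = 1.1432. Critical value z_{0.0125} = 2.241.
Revised power = Φ(δ − 2.241) + Φ(−δ − 2.241) = Φ(-1.098) + Φ(-3.385) = 0.1360 + 0.0004 = 0.1364.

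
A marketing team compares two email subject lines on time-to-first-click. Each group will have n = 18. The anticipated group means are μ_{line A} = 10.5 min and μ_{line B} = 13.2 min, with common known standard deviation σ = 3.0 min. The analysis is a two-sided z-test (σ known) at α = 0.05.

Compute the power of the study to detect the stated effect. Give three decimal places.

Power ≈ 0.770

Standardized effect: d = |μ_{line A} − μ_{line B}| / σ = |10.5 − 13.2| / 3.0 = 0.9000
Noncentrality parameter: δ = d·√(n/2) = 0.9000 × √(18/2) = 2.7000
Critical value for a two-sided test at α = 0.05: z_{α/2} = 1.960.
Power = Φ(δ − 1.960) + Φ(−δ − 1.960) = Φ(0.740) + Φ(-4.660) = 0.7704 + 0.0000 = 0.7704.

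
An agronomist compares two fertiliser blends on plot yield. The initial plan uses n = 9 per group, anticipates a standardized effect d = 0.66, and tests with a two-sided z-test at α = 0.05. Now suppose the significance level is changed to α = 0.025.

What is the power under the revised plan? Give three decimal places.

Power ≈ 0.200

δ = d·√(n/2) = 0.66 × √(9/2) = 1.4001 (unchanged). New critical value: z_{0.0125} = 2.241.
Revised power = Φ(δ − 2.241) + Φ(−δ − 2.241) = Φ(-0.841) + Φ(-3.641) = 0.2001 + 0.0001 = 0.2002.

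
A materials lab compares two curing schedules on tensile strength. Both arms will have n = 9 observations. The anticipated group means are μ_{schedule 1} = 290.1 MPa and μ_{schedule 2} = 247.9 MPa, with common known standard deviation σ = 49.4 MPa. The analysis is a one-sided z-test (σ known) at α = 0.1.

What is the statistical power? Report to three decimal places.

Power ≈ 0.702

Standardized effect: d = |μ_{schedule 1} − μ_{schedule 2}| / σ = |290.1 − 247.9| / 49.4 = 0.8543
Noncentrality parameter: δ = d·√(n/2) = 0.8543 × √(9/2) = 1.8121
One-sided α = 0.1 → critical value z_{0.1} = 1.282.
Power = P(Z > 1.282 − δ) = Φ(0.531) = 0.7021.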